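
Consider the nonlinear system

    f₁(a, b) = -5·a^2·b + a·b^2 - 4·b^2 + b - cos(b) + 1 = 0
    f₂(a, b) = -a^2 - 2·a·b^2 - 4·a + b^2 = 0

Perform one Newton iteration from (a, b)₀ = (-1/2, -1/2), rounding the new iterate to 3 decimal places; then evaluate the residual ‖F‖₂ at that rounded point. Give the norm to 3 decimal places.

At (-1/2, -1/2): F = (-0.87758, 2.250).
Jacobian J = [[-10·a·b + b^2, -5·a^2 + 2·a·b - 8·b + sin(b) + 1], [-2·a - 2·b^2 - 4, -4·a·b + 2·b]].
At the point, J = [[-2.250, 3.77057], [-3.500, -2.000]] (det J = 17.69701).
Solving J·Δ = −F gives Δ = (0.380, 0.460).
Then the next iterate is (a, b)₁ = (-0.120, -0.040).
Re-evaluating at (-0.120, -0.040): F = (-0.04291, 0.46758), so ‖F‖₂ = 0.470.

0.470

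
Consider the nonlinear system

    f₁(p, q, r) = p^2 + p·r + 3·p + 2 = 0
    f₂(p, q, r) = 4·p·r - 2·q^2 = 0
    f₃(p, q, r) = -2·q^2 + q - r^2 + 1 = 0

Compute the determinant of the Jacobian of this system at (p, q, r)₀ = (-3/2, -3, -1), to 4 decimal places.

-24.0000

J = [[2·p + r + 3, 0, p], [4·r, -4·q, 4·p], [0, -4·q + 1, -2·r]].
At the point, J = [[-1.0000, 0.0000, -1.5000], [-4.0000, 12.0000, -6.0000], [0.0000, 13.0000, 2.0000]].
det J = -24.0000.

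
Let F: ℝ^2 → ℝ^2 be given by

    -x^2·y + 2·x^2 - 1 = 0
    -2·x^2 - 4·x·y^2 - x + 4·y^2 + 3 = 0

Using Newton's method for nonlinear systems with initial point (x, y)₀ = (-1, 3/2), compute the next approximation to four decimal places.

At (-1, 3/2): F = (-0.5000, 20.0000).
Jacobian J = [[-2·x·y + 4·x, -x^2], [-4·x - 4·y^2 - 1, -8·x·y + 8·y]].
At the point, J = [[-1.0000, -1.0000], [-6.0000, 24.0000]] (det J = -30.0000).
Solving J·Δ = −F gives Δ = (0.2667, -0.7667).
Then the next iterate is (x, y)₁ = (-0.7333, 0.7333).

(-0.7333, 0.7333)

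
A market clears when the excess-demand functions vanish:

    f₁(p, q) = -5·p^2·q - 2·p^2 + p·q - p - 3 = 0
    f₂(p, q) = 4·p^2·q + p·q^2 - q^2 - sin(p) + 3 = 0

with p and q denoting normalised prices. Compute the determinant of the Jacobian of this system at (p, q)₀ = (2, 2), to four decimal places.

J = [[-10·p·q - 4·p + q - 1, -5·p^2 + p], [8·p·q + q^2 - cos(p), 4·p^2 + 2·p·q - 2·q]].
At the point, J = [[-47.0000, -18.0000], [36.416147, 20.0000]].
det J = -284.5094.

-284.5094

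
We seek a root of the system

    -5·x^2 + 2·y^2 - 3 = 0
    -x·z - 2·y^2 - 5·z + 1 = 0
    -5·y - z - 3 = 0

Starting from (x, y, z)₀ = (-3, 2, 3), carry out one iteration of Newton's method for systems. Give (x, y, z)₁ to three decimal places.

(-0.238, -3.357, 13.786)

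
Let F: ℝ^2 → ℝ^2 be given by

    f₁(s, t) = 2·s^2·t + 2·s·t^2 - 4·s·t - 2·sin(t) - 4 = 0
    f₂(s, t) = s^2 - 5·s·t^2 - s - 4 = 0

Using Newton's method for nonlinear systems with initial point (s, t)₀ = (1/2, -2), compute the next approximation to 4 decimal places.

At (1/2, -2): F = (4.818595, -14.2500).
Jacobian J = [[4·s·t + 2·t^2 - 4·t, 2·s^2 + 4·s·t - 4·s - 2·cos(t)], [2·s - 5·t^2 - 1, -10·s·t]].
At the point, J = [[12.0000, -4.667706], [-20.0000, 10.0000]] (det J = 26.645873).
Solving J·Δ = −F gives Δ = (0.6879, 2.8007).
Then the next iterate is (s, t)₁ = (1.1879, 0.8007).

(1.1879, 0.8007)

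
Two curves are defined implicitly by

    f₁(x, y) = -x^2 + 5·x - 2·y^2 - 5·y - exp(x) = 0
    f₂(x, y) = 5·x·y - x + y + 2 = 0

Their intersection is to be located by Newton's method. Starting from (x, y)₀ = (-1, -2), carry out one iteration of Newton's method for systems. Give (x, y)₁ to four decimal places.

(1.3995, -5.8487)

At (-1, -2): F = (-4.367879, 11.0000).
Jacobian J = [[-2·x - exp(x) + 5, -4·y - 5], [5·y - 1, 5·x + 1]].
At the point, J = [[6.632121, 3.0000], [-11.0000, -4.0000]] (det J = 6.471518).
Solving J·Δ = −F gives Δ = (2.3995, -3.8487).
Then the next iterate is (x, y)₁ = (1.3995, -5.8487).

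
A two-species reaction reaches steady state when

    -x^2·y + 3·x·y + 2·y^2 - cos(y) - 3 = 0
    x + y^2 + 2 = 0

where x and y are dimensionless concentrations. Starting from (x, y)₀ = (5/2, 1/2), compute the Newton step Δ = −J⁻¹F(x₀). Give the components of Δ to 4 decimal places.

At (5/2, 1/2): F = (-2.752583, 4.7500).
Jacobian J = [[-2·x·y + 3·y, -x^2 + 3·x + 4·y + sin(y)], [1, 2·y]].
At the point, J = [[-1.0000, 3.729426], [1.0000, 1.0000]] (det J = -4.729426).
Solving J·Δ = −F gives Δ = (-4.3277, -0.4223).

(-4.3277, -0.4223)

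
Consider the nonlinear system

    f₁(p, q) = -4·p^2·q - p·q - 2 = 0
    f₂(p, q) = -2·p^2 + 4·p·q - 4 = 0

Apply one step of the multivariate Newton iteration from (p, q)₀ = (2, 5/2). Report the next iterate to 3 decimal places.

(1.237, 1.691)

At (2, 5/2): F = (-47.000, 8.000).
Jacobian J = [[-8·p·q - q, -4·p^2 - p], [-4·p + 4·q, 4·p]].
At the point, J = [[-42.500, -18.000], [2.000, 8.000]] (det J = -304.000).
Solving J·Δ = −F gives Δ = (-0.763, -0.809).
Then the next iterate is (p, q)₁ = (1.237, 1.691).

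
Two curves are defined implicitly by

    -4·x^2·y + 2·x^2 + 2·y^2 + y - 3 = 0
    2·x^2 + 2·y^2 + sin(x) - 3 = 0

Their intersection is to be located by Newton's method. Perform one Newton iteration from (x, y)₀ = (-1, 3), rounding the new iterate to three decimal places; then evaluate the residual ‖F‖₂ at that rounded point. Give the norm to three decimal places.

3.667

At (-1, 3): F = (8.000, 16.15853).
Jacobian J = [[-8·x·y + 4·x, -4·x^2 + 4·y + 1], [4·x + cos(x), 4·y]].
At the point, J = [[20.000, 9.000], [-3.45970, 12.000]] (det J = 271.13728).
Solving J·Δ = −F gives Δ = (0.182, -1.294).
Then the next iterate is (x, y)₁ = (-0.818, 1.706).
Re-evaluating at (-0.818, 1.706): F = (1.29902, 3.42934), so ‖F‖₂ = 3.667.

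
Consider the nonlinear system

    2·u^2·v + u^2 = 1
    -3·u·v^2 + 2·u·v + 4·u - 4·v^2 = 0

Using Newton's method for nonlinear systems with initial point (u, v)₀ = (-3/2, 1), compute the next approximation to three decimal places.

(-7.444, -12.167)

At (-3/2, 1): F = (5.750, -8.500).
Jacobian J = [[4·u·v + 2·u, 2·u^2], [-3·v^2 + 2·v + 4, -6·u·v + 2·u - 8·v]].
At the point, J = [[-9.000, 4.500], [3.000, -2.000]] (det J = 4.500).
Solving J·Δ = −F gives Δ = (-5.944, -13.167).
Then the next iterate is (u, v)₁ = (-7.444, -12.167).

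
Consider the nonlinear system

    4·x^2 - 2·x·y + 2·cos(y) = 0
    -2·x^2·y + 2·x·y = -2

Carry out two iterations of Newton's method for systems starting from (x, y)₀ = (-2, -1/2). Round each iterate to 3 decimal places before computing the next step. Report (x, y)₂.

(-0.016, 0.170)

At (-2, -1/2): F = (15.75517, 8.000).
Jacobian J = [[8·x - 2·y, -2·x - 2·sin(y)], [-4·x·y + 2·y, -2·x^2 + 2·x]].
At the point, J = [[-15.000, 4.95885], [-5.000, -12.000]] (det J = 204.79426).
Solving J·Δ = −F gives Δ = (1.117, 0.201).
Then the next iterate is (x, y)₁ = (-0.883, -0.299).
Round to (-0.883, -0.299) and repeat: F = (4.50199, 2.99429), J = [[-6.466, 2.35513], [-1.65407, -3.32538]].
Δ = (0.867, 0.469), so (x, y)₂ = (-0.016, 0.170).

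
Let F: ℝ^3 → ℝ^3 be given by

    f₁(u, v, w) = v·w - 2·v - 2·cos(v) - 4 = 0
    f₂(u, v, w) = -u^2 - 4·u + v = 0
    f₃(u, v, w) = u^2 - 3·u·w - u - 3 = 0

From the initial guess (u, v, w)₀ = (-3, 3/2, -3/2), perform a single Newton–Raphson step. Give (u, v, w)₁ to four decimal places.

(-2.4546, -4.0908, -0.8485)

At (-3, 3/2, -3/2): F = (-9.391474, 4.5000, -4.5000).
Jacobian J = [[0, w + 2·sin(v) - 2, v], [-2·u - 4, 1, 0], [2·u - 3·w - 1, 0, -3·u]].
At the point, J = [[0.0000, -1.505010, 1.5000], [2.0000, 1.0000, 0.0000], [-2.5000, 0.0000, 9.0000]] (det J = 30.840180).
Solving J·Δ = −F gives Δ = (0.5454, -5.5908, 0.6515).
Then the next iterate is (u, v, w)₁ = (-2.4546, -4.0908, -0.8485).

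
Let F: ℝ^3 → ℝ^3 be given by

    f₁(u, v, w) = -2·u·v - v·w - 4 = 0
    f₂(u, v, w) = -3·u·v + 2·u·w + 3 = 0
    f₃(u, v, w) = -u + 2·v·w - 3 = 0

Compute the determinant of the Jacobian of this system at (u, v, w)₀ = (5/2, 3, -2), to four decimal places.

J = [[-2·v, -2·u - w, -v], [-3·v + 2·w, -3·u, 2·u], [-1, 2·w, 2·v]].
At the point, J = [[-6.0000, -3.0000, -3.0000], [-13.0000, -7.5000, 5.0000], [-1.0000, -4.0000, 6.0000]].
det J = -202.5000.

-202.5000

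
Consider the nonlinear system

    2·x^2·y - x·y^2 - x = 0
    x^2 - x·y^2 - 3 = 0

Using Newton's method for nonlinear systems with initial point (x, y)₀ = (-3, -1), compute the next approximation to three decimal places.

At (-3, -1): F = (-12.000, 9.000).
Jacobian J = [[4·x·y - y^2 - 1, 2·x^2 - 2·x·y], [2·x - y^2, -2·x·y]].
At the point, J = [[10.000, 12.000], [-7.000, -6.000]] (det J = 24.000).
Solving J·Δ = −F gives Δ = (1.500, -0.250).
Then the next iterate is (x, y)₁ = (-1.500, -1.250).

(-1.500, -1.250)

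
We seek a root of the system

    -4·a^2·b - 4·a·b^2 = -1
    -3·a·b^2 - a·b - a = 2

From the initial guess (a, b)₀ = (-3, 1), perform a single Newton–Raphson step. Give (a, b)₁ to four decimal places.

(-2.0917, 0.5972)

At (-3, 1): F = (-23.0000, 13.0000).
Jacobian J = [[-8·a·b - 4·b^2, -4·a^2 - 8·a·b], [-3·b^2 - b - 1, -6·a·b - a]].
At the point, J = [[20.0000, -12.0000], [-5.0000, 21.0000]] (det J = 360.0000).
Solving J·Δ = −F gives Δ = (0.9083, -0.4028).
Then the next iterate is (a, b)₁ = (-2.0917, 0.5972).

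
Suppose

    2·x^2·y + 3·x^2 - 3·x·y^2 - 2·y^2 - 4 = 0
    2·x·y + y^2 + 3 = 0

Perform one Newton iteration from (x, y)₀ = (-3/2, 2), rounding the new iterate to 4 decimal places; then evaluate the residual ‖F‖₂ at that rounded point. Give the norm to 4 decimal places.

At (-3/2, 2): F = (21.7500, 1.0000).
Jacobian J = [[4·x·y + 6·x - 3·y^2, 2·x^2 - 6·x·y - 4·y], [2·y, 2·x + 2·y]].
At the point, J = [[-33.0000, 14.5000], [4.0000, 1.0000]] (det J = -91.0000).
Solving J·Δ = −F gives Δ = (0.0797, -1.3187).
Then the next iterate is (x, y)₁ = (-1.4203, 0.6813).
Re-evaluating at (-1.4203, 0.6813): F = (5.849905, 1.528869), so ‖F‖₂ = 6.0464.

6.0464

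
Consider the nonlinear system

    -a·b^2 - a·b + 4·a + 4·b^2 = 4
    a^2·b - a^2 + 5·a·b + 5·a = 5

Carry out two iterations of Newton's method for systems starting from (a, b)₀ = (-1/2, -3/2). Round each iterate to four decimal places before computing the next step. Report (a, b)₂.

(-5.8736, -2.6022)

At (-1/2, -3/2): F = (3.3750, -4.3750).
Jacobian J = [[-b^2 - b + 4, -2·a·b - a + 8·b], [2·a·b - 2·a + 5·b + 5, a^2 + 5·a]].
At the point, J = [[3.2500, -13.0000], [0.0000, -2.2500]] (det J = -7.3125).
Solving J·Δ = −F gives Δ = (-8.8162, -1.9444).
Then the next iterate is (a, b)₁ = (-9.3162, -3.4444).
Round to (-9.3162, -3.4444) and repeat: F = (84.628431, -276.873913), J = [[-4.419491, -82.416439], [70.587839, 40.210582]].
Δ = (3.4426, 0.8422), so (a, b)₂ = (-5.8736, -2.6022).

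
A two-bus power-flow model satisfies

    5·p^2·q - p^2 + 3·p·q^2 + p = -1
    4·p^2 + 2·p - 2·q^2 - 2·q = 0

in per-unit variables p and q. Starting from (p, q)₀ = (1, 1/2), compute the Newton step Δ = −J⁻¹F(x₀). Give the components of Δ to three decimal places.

At (1, 1/2): F = (4.250, 4.500).
Jacobian J = [[10·p·q - 2·p + 3·q^2 + 1, 5·p^2 + 6·p·q], [8·p + 2, -4·q - 2]].
At the point, J = [[4.750, 8.000], [10.000, -4.000]] (det J = -99.000).
Solving J·Δ = −F gives Δ = (-0.535, -0.213).

(-0.535, -0.213)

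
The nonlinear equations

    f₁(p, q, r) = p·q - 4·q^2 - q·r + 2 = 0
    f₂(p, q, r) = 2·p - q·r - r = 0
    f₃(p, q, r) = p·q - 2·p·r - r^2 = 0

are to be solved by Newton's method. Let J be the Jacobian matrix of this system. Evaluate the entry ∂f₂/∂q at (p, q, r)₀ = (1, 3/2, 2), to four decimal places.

∂f₂/∂q = -r.
At (1, 3/2, 2) this is -2.0000.

-2.0000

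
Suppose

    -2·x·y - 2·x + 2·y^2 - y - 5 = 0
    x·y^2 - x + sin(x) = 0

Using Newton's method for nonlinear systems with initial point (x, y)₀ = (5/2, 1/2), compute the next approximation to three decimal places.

(-0.153, -0.635)

At (5/2, 1/2): F = (-12.500, -1.27653).
Jacobian J = [[-2·y - 2, -2·x + 4·y - 1], [y^2 + cos(x) - 1, 2·x·y]].
At the point, J = [[-3.000, -4.000], [-1.55114, 2.500]] (det J = -13.70457).
Solving J·Δ = −F gives Δ = (-2.653, -1.135).
Then the next iterate is (x, y)₁ = (-0.153, -0.635).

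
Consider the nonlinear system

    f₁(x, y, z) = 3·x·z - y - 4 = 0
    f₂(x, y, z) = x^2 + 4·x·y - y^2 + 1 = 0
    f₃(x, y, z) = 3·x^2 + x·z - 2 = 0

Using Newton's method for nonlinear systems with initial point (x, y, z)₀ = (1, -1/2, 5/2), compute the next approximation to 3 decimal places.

(0.636, -0.450, 2.093)

At (1, -1/2, 5/2): F = (4.000, -0.250, 3.500).
Jacobian J = [[3·z, -1, 3·x], [2·x + 4·y, 4·x - 2·y, 0], [6·x + z, 0, x]].
At the point, J = [[7.500, -1.000, 3.000], [0.000, 5.000, 0.000], [8.500, 0.000, 1.000]] (det J = -90.000).
Solving J·Δ = −F gives Δ = (-0.364, 0.050, -0.407).
Then the next iterate is (x, y, z)₁ = (0.636, -0.450, 2.093).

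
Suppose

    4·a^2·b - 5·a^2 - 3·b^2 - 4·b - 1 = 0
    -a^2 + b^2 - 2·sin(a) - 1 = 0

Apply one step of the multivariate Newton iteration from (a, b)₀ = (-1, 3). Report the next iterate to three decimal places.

(-1.618, 1.648)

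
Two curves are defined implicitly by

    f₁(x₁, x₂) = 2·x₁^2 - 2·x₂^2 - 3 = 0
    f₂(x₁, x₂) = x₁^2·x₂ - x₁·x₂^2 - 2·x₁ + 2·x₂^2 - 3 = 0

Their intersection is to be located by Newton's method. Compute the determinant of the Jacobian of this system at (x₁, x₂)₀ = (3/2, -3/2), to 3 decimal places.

J = [[4·x₁, -4·x₂], [2·x₁·x₂ - x₂^2 - 2, x₁^2 - 2·x₁·x₂ + 4·x₂]].
At the point, J = [[6.000, 6.000], [-8.750, 0.750]].
det J = 57.000.

57.000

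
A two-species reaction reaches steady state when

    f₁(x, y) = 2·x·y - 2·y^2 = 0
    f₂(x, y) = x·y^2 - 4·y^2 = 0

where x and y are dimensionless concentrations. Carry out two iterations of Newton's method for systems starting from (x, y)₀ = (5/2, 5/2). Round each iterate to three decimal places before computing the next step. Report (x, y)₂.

At (5/2, 5/2): F = (0.000, -9.375).
Jacobian J = [[2·y, 2·x - 4·y], [y^2, 2·x·y - 8·y]].
At the point, J = [[5.000, -5.000], [6.250, -7.500]] (det J = -6.250).
Solving J·Δ = −F gives Δ = (-7.500, -7.500).
Then the next iterate is (x, y)₁ = (-5.000, -5.000).
Round to (-5.000, -5.000) and repeat: F = (0.000, -225.000), J = [[-10.000, 10.000], [25.000, 90.000]].
Δ = (1.957, 1.957), so (x, y)₂ = (-3.043, -3.043).

(-3.043, -3.043)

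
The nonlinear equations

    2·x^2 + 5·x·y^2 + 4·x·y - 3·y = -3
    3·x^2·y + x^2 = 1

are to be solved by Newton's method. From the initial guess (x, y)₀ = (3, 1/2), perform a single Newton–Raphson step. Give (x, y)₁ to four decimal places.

At (3, 1/2): F = (29.2500, 21.5000).
Jacobian J = [[4·x + 5·y^2 + 4·y, 10·x·y + 4·x - 3], [6·x·y + 2·x, 3·x^2]].
At the point, J = [[15.2500, 24.0000], [15.0000, 27.0000]] (det J = 51.7500).
Solving J·Δ = −F gives Δ = (-5.2899, 2.1425).
Then the next iterate is (x, y)₁ = (-2.2899, 2.6425).

(-2.2899, 2.6425)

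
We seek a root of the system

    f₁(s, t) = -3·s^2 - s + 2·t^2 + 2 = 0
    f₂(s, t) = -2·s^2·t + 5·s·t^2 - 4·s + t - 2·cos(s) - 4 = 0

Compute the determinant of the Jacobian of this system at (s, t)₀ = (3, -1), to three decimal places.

946.129

J = [[-6·s - 1, 4·t], [-4·s·t + 5·t^2 + 2·sin(s) - 4, -2·s^2 + 10·s·t + 1]].
At the point, J = [[-19.000, -4.000], [13.28224, -47.000]].
det J = 946.129.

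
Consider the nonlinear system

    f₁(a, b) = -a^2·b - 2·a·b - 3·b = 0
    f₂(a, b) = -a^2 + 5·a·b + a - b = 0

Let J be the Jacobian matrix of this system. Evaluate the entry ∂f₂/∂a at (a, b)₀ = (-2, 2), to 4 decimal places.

∂f₂/∂a = -2·a + 5·b + 1.
At (-2, 2) this is 15.0000.

15.0000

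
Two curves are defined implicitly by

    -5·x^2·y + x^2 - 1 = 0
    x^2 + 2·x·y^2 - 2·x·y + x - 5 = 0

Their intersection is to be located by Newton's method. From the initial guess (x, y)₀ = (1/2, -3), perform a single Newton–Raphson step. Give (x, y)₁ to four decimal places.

(0.3577, -2.4214)

At (1/2, -3): F = (3.0000, 7.7500).
Jacobian J = [[-10·x·y + 2·x, -5·x^2], [2·x + 2·y^2 - 2·y + 1, 4·x·y - 2·x]].
At the point, J = [[16.0000, -1.2500], [26.0000, -7.0000]] (det J = -79.5000).
Solving J·Δ = −F gives Δ = (-0.1423, 0.5786).
Then the next iterate is (x, y)₁ = (0.3577, -2.4214).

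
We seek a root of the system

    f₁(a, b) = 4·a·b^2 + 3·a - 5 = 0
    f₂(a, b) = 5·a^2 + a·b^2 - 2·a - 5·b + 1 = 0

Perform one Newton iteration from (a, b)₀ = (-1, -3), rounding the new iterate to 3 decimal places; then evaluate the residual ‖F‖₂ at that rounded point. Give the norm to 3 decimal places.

At (-1, -3): F = (-44.000, 14.000).
Jacobian J = [[4·b^2 + 3, 8·a·b], [10·a + b^2 - 2, 2·a·b - 5]].
At the point, J = [[39.000, 24.000], [-3.000, 1.000]] (det J = 111.000).
Solving J·Δ = −F gives Δ = (3.423, -3.730).
Then the next iterate is (a, b)₁ = (2.423, -6.730).
Re-evaluating at (2.423, -6.730): F = (441.24779, 168.90334), so ‖F‖₂ = 472.470.

472.470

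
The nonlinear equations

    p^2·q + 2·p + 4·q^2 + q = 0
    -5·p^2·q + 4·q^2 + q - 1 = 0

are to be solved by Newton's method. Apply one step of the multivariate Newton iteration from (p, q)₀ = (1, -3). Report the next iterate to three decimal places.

(0.821, -1.513)

At (1, -3): F = (32.000, 47.000).
Jacobian J = [[2·p·q + 2, p^2 + 8·q + 1], [-10·p·q, -5·p^2 + 8·q + 1]].
At the point, J = [[-4.000, -22.000], [30.000, -28.000]] (det J = 772.000).
Solving J·Δ = −F gives Δ = (-0.179, 1.487).
Then the next iterate is (p, q)₁ = (0.821, -1.513).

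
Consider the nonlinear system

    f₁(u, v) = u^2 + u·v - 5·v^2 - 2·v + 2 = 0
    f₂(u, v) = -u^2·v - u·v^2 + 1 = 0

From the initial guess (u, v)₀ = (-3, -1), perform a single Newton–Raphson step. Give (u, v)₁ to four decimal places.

At (-3, -1): F = (11.0000, 13.0000).
Jacobian J = [[2·u + v, u - 10·v - 2], [-2·u·v - v^2, -u^2 - 2·u·v]].
At the point, J = [[-7.0000, 5.0000], [-7.0000, -15.0000]] (det J = 140.0000).
Solving J·Δ = −F gives Δ = (1.6429, 0.1000).
Then the next iterate is (u, v)₁ = (-1.3571, -0.9000).

(-1.3571, -0.9000)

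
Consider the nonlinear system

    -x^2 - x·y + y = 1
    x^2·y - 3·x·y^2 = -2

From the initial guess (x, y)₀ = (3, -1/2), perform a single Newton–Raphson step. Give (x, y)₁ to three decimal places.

(1.390, -0.572)

At (3, -1/2): F = (-9.000, -4.750).
Jacobian J = [[-2·x - y, -x + 1], [2·x·y - 3·y^2, x^2 - 6·x·y]].
At the point, J = [[-5.500, -2.000], [-3.750, 18.000]] (det J = -106.500).
Solving J·Δ = −F gives Δ = (-1.610, -0.072).
Then the next iterate is (x, y)₁ = (1.390, -0.572).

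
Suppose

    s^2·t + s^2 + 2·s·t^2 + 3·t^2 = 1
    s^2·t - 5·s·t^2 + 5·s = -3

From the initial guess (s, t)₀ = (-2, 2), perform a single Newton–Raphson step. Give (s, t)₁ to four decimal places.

(-0.2500, 1.9830)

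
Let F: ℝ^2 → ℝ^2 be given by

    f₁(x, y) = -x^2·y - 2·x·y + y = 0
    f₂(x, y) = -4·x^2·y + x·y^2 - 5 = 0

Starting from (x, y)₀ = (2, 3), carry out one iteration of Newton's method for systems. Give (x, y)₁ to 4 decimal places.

(1.1990, 2.0597)

At (2, 3): F = (-21.0000, -35.0000).
Jacobian J = [[-2·x·y - 2·y, -x^2 - 2·x + 1], [-8·x·y + y^2, -4·x^2 + 2·x·y]].
At the point, J = [[-18.0000, -7.0000], [-39.0000, -4.0000]] (det J = -201.0000).
Solving J·Δ = −F gives Δ = (-0.8010, -0.9403).
Then the next iterate is (x, y)₁ = (1.1990, 2.0597).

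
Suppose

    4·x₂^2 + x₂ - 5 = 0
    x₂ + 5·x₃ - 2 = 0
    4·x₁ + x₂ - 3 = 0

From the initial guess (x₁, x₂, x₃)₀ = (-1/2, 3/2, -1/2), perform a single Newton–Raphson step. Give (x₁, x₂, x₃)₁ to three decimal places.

(0.481, 1.077, 0.185)

At (-1/2, 3/2, -1/2): F = (5.500, -3.000, -3.500).
Jacobian J = [[0, 8·x₂ + 1, 0], [0, 1, 5], [4, 1, 0]].
At the point, J = [[0.000, 13.000, 0.000], [0.000, 1.000, 5.000], [4.000, 1.000, 0.000]] (det J = 260.000).
Solving J·Δ = −F gives Δ = (0.981, -0.423, 0.685).
Then the next iterate is (x₁, x₂, x₃)₁ = (0.481, 1.077, 0.185).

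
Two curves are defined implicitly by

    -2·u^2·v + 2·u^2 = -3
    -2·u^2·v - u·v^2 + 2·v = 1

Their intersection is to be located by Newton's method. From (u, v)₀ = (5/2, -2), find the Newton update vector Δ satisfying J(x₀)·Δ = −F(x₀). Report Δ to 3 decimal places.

(-0.566, 1.881)

At (5/2, -2): F = (40.500, 10.000).
Jacobian J = [[-4·u·v + 4·u, -2·u^2], [-4·u·v - v^2, -2·u^2 - 2·u·v + 2]].
At the point, J = [[30.000, -12.500], [16.000, -0.500]] (det J = 185.000).
Solving J·Δ = −F gives Δ = (-0.566, 1.881).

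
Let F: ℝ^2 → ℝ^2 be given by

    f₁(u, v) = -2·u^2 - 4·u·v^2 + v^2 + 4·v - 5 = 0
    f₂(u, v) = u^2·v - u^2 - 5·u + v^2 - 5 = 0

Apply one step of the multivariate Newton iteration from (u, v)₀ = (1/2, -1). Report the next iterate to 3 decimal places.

(-0.650, -0.400)

At (1/2, -1): F = (-10.500, -7.000).
Jacobian J = [[-4·u - 4·v^2, -8·u·v + 2·v + 4], [2·u·v - 2·u - 5, u^2 + 2·v]].
At the point, J = [[-6.000, 6.000], [-7.000, -1.750]] (det J = 52.500).
Solving J·Δ = −F gives Δ = (-1.150, 0.600).
Then the next iterate is (u, v)₁ = (-0.650, -0.400).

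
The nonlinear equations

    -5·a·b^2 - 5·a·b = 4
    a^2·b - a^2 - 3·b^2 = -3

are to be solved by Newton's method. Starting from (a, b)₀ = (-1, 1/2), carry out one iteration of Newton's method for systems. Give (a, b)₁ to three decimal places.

At (-1, 1/2): F = (-0.250, 1.750).
Jacobian J = [[-5·b^2 - 5·b, -10·a·b - 5·a], [2·a·b - 2·a, a^2 - 6·b]].
At the point, J = [[-3.750, 10.000], [1.000, -2.000]] (det J = -2.500).
Solving J·Δ = −F gives Δ = (-6.800, -2.525).
Then the next iterate is (a, b)₁ = (-7.800, -2.025).

(-7.800, -2.025)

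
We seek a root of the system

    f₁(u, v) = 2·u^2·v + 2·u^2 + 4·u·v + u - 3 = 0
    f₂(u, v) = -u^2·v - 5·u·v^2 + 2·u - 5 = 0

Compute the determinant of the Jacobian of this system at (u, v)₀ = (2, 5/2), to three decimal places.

J = [[4·u·v + 4·u + 4·v + 1, 2·u^2 + 4·u], [-2·u·v - 5·v^2 + 2, -u^2 - 10·u·v]].
At the point, J = [[39.000, 16.000], [-39.250, -54.000]].
det J = -1478.000.

-1478.000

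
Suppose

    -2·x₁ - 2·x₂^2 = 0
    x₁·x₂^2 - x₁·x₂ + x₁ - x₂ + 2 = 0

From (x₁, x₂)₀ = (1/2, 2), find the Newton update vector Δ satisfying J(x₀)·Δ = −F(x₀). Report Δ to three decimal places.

At (1/2, 2): F = (-9.000, 1.500).
Jacobian J = [[-2, -4·x₂], [x₂^2 - x₂ + 1, 2·x₁·x₂ - x₁ - 1]].
At the point, J = [[-2.000, -8.000], [3.000, 0.500]] (det J = 23.000).
Solving J·Δ = −F gives Δ = (-0.326, -1.043).

(-0.326, -1.043)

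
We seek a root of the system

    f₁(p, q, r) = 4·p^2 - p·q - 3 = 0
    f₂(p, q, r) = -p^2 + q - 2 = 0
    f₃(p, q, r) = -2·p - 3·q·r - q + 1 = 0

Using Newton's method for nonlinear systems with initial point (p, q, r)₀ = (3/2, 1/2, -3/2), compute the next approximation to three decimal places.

(1.554, 4.411, 7.387)

At (3/2, 1/2, -3/2): F = (5.250, -3.750, -0.250).
Jacobian J = [[8·p - q, -p, 0], [-2·p, 1, 0], [-2, -3·r - 1, -3·q]].
At the point, J = [[11.500, -1.500, 0.000], [-3.000, 1.000, 0.000], [-2.000, 3.500, -1.500]] (det J = -10.500).
Solving J·Δ = −F gives Δ = (0.054, 3.911, 8.887).
Then the next iterate is (p, q, r)₁ = (1.554, 4.411, 7.387).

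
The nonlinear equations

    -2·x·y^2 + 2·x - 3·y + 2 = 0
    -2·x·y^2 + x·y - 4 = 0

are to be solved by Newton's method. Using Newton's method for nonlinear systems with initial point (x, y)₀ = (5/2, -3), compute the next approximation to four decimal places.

(-9.9043, -9.2766)

At (5/2, -3): F = (-29.0000, -56.5000).
Jacobian J = [[-2·y^2 + 2, -4·x·y - 3], [-2·y^2 + y, -4·x·y + x]].
At the point, J = [[-16.0000, 27.0000], [-21.0000, 32.5000]] (det J = 47.0000).
Solving J·Δ = −F gives Δ = (-12.4043, -6.2766).
Then the next iterate is (x, y)₁ = (-9.9043, -9.2766).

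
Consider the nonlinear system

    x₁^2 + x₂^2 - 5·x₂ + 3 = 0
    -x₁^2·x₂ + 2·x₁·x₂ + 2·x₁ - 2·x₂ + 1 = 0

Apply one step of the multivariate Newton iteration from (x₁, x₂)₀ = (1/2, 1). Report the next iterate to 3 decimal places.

At (1/2, 1): F = (-0.750, 0.750).
Jacobian J = [[2·x₁, 2·x₂ - 5], [-2·x₁·x₂ + 2·x₂ + 2, -x₁^2 + 2·x₁ - 2]].
At the point, J = [[1.000, -3.000], [3.000, -1.250]] (det J = 7.750).
Solving J·Δ = −F gives Δ = (-0.411, -0.387).
Then the next iterate is (x₁, x₂)₁ = (0.089, 0.613).

(0.089, 0.613)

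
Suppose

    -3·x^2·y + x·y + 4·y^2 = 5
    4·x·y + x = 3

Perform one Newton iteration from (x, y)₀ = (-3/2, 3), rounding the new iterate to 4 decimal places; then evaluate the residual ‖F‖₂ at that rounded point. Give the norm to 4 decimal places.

7.0703

At (-3/2, 3): F = (6.2500, -22.5000).
Jacobian J = [[-6·x·y + y, -3·x^2 + x + 8·y], [4·y + 1, 4·x]].
At the point, J = [[30.0000, 15.7500], [13.0000, -6.0000]] (det J = -384.7500).
Solving J·Δ = −F gives Δ = (0.8236, -1.9656).
Then the next iterate is (x, y)₁ = (-0.6764, 1.0344).
Re-evaluating at (-0.6764, 1.0344): F = (-2.839501, -6.475073), so ‖F‖₂ = 7.0703.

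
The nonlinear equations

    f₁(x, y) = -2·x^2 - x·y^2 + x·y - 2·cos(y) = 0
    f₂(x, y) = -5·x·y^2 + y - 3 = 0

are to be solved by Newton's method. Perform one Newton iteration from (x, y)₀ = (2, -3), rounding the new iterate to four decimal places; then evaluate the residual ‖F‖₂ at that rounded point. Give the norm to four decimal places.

At (2, -3): F = (-30.020015, -96.0000).
Jacobian J = [[-4·x - y^2 + y, -2·x·y + x + 2·sin(y)], [-5·y^2, -10·x·y + 1]].
At the point, J = [[-20.0000, 13.717760], [-45.0000, 61.0000]] (det J = -602.700801).
Solving J·Δ = −F gives Δ = (-0.8534, 0.9442).
Then the next iterate is (x, y)₁ = (1.1466, -2.0558).
Re-evaluating at (1.1466, -2.0558): F = (-8.900031, -29.285256), so ‖F‖₂ = 30.6078.

30.6078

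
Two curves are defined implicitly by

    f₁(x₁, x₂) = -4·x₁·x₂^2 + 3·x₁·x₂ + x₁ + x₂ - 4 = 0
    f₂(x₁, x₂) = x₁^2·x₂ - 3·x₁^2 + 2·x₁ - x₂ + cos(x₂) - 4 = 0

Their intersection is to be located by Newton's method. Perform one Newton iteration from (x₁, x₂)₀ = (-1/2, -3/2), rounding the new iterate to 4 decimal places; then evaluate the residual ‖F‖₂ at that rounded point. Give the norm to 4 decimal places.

At (-1/2, -3/2): F = (0.7500, -4.554263).
Jacobian J = [[-4·x₂^2 + 3·x₂ + 1, -8·x₁·x₂ + 3·x₁ + 1], [2·x₁·x₂ - 6·x₁ + 2, x₁^2 - sin(x₂) - 1]].
At the point, J = [[-12.5000, -6.5000], [6.5000, 0.247495]] (det J = 39.156313).
Solving J·Δ = −F gives Δ = (0.7513, -1.3294).
Then the next iterate is (x₁, x₂)₁ = (0.2513, -2.8294).
Re-evaluating at (0.2513, -2.8294): F = (-16.758318, -1.987799), so ‖F‖₂ = 16.8758.

16.8758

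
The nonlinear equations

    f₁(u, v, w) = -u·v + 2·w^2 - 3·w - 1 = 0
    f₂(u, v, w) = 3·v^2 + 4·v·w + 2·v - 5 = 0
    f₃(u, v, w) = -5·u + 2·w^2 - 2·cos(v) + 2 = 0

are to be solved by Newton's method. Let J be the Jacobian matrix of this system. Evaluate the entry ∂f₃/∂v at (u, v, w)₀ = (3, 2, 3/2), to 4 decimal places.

1.8186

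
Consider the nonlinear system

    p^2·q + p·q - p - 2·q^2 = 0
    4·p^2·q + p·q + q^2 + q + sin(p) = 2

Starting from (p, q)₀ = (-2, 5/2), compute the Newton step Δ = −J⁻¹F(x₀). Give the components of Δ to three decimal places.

(0.458, -1.174)

At (-2, 5/2): F = (-5.500, 40.84070).
Jacobian J = [[2·p·q + q - 1, p^2 + p - 4·q], [8·p·q + q + cos(p), 4·p^2 + p + 2·q + 1]].
At the point, J = [[-8.500, -8.000], [-37.91615, 20.000]] (det J = -473.32917).
Solving J·Δ = −F gives Δ = (0.458, -1.174).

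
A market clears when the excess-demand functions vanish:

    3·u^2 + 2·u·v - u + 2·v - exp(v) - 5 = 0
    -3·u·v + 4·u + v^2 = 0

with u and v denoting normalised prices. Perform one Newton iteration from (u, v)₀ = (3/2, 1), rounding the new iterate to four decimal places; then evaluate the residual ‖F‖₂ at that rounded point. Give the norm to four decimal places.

2.2429

At (3/2, 1): F = (2.531718, 2.5000).
Jacobian J = [[6·u + 2·v - 1, 2·u - exp(v) + 2], [-3·v + 4, -3·u + 2·v]].
At the point, J = [[10.0000, 2.281718], [1.0000, -2.5000]] (det J = -27.281718).
Solving J·Δ = −F gives Δ = (-0.4411, 0.8236).
Then the next iterate is (u, v)₁ = (1.0589, 1.8236).
Re-evaluating at (1.0589, 1.8236): F = (-1.379989, 1.768087), so ‖F‖₂ = 2.2429.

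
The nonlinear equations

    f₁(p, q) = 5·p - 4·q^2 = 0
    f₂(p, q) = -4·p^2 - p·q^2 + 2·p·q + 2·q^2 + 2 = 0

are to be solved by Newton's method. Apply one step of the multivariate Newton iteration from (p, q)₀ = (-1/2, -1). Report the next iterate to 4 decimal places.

At (-1/2, -1): F = (-6.5000, 4.5000).
Jacobian J = [[5, -8·q], [-8·p - q^2 + 2·q, -2·p·q + 2·p + 4·q]].
At the point, J = [[5.0000, 8.0000], [1.0000, -6.0000]] (det J = -38.0000).
Solving J·Δ = −F gives Δ = (0.0789, 0.7632).
Then the next iterate is (p, q)₁ = (-0.4211, -0.2368).

(-0.4211, -0.2368)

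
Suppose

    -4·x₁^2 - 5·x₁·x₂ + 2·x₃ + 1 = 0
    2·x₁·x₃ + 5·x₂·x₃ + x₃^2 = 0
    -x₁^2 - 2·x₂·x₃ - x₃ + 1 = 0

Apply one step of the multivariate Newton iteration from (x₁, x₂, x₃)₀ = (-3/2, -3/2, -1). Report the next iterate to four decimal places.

(1.2362, -6.4358, 1.4565)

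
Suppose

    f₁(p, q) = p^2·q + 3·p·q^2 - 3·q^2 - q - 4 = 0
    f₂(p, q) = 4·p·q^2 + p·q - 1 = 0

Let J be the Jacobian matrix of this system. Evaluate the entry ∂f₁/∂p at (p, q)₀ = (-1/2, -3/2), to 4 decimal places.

8.2500

∂f₁/∂p = 2·p·q + 3·q^2.
At (-1/2, -3/2) this is 8.2500.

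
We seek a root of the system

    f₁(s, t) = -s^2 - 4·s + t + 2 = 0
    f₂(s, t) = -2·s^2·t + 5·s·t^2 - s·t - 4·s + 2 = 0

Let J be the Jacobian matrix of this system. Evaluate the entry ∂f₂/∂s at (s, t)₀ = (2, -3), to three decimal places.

68.000

∂f₂/∂s = -4·s·t + 5·t^2 - t - 4.
At (2, -3) this is 68.000.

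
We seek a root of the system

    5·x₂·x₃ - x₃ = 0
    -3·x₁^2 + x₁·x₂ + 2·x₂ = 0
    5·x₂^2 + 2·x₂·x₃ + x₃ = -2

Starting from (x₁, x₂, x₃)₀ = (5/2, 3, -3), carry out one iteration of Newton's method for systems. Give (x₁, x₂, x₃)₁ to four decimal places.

(1.5030, 1.5079, -1.5986)

At (5/2, 3, -3): F = (-42.0000, -5.2500, 26.0000).
Jacobian J = [[0, 5·x₃, 5·x₂ - 1], [-6·x₁ + x₂, x₁ + 2, 0], [0, 10·x₂ + 2·x₃, 2·x₂ + 1]].
At the point, J = [[0.0000, -15.0000, 14.0000], [-12.0000, 4.5000, 0.0000], [0.0000, 24.0000, 7.0000]] (det J = -5292.0000).
Solving J·Δ = −F gives Δ = (-0.9970, -1.4921, 1.4014).
Then the next iterate is (x₁, x₂, x₃)₁ = (1.5030, 1.5079, -1.5986).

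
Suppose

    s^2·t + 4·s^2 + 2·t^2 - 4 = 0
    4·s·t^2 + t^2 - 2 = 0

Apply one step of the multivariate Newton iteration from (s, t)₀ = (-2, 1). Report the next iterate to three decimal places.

(-1.274, 0.565)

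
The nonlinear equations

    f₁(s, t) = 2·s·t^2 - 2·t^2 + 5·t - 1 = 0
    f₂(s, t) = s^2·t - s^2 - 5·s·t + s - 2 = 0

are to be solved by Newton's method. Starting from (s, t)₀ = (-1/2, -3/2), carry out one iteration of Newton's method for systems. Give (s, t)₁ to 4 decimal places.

(-0.1165, -0.5340)

At (-1/2, -3/2): F = (-15.2500, -6.8750).
Jacobian J = [[2·t^2, 4·s·t - 4·t + 5], [2·s·t - 2·s - 5·t + 1, s^2 - 5·s]].
At the point, J = [[4.5000, 14.0000], [11.0000, 2.7500]] (det J = -141.6250).
Solving J·Δ = −F gives Δ = (0.3835, 0.9660).
Then the next iterate is (s, t)₁ = (-0.1165, -0.5340).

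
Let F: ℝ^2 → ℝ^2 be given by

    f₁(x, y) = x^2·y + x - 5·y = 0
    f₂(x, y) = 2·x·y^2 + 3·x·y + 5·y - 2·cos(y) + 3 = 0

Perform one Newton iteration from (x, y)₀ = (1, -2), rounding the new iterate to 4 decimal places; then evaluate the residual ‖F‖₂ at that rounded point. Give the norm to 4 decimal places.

8.5363

At (1, -2): F = (9.0000, -4.167706).
Jacobian J = [[2·x·y + 1, x^2 - 5], [2·y^2 + 3·y, 4·x·y + 3·x + 2·sin(y) + 5]].
At the point, J = [[-3.0000, -4.0000], [2.0000, -1.818595]] (det J = 13.455785).
Solving J·Δ = −F gives Δ = (2.4553, 0.4085).
Then the next iterate is (x, y)₁ = (3.4553, -1.5915).
Re-evaluating at (3.4553, -1.5915): F = (-7.588275, -3.909758), so ‖F‖₂ = 8.5363.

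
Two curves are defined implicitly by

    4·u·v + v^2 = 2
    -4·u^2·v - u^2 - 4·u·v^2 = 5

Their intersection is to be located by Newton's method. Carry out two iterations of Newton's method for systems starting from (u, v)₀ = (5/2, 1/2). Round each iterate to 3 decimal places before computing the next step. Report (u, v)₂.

(-1.636, 1.651)

At (5/2, 1/2): F = (3.250, -26.250).
Jacobian J = [[4·v, 4·u + 2·v], [-8·u·v - 2·u - 4·v^2, -4·u^2 - 8·u·v]].
At the point, J = [[2.000, 11.000], [-16.000, -35.000]] (det J = 106.000).
Solving J·Δ = −F gives Δ = (-1.651, 0.005).
Then the next iterate is (u, v)₁ = (0.849, 0.505).
Round to (0.849, 0.505) and repeat: F = (-0.02999, -8.04288), J = [[2.020, 4.406], [-6.14806, -6.31316]].
Δ = (-2.485, 1.146), so (u, v)₂ = (-1.636, 1.651).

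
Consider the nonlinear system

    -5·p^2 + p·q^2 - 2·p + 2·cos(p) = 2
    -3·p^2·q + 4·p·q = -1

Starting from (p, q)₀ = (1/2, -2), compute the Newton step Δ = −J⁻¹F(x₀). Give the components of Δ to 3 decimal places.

At (1/2, -2): F = (-0.49483, -1.500).
Jacobian J = [[-10·p + q^2 - 2·sin(p) - 2, 2·p·q], [-6·p·q + 4·q, -3·p^2 + 4·p]].
At the point, J = [[-3.95885, -2.000], [-2.000, 1.250]] (det J = -8.94856).
Solving J·Δ = −F gives Δ = (-0.404, 0.553).

(-0.404, 0.553)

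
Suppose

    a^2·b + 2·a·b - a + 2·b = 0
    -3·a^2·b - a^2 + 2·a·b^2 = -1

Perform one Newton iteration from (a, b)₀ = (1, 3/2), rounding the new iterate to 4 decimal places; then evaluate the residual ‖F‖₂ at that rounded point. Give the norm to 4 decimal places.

1.6284

At (1, 3/2): F = (6.5000, 0.0000).
Jacobian J = [[2·a·b + 2·b - 1, a^2 + 2·a + 2], [-6·a·b - 2·a + 2·b^2, -3·a^2 + 4·a·b]].
At the point, J = [[5.0000, 5.0000], [-6.5000, 3.0000]] (det J = 47.5000).
Solving J·Δ = −F gives Δ = (-0.4105, -0.8895).
Then the next iterate is (a, b)₁ = (0.5895, 0.6105).
Re-evaluating at (0.5895, 0.6105): F = (1.563435, 0.455450), so ‖F‖₂ = 1.6284.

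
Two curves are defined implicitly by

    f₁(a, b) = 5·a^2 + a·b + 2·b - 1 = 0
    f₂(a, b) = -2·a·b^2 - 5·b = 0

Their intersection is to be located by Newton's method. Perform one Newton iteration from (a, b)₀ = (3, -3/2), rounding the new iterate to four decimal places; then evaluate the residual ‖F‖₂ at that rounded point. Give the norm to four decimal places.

8.2190

At (3, -3/2): F = (36.5000, -6.0000).
Jacobian J = [[10·a + b, a + 2], [-2·b^2, -4·a·b - 5]].
At the point, J = [[28.5000, 5.0000], [-4.5000, 13.0000]] (det J = 393.0000).
Solving J·Δ = −F gives Δ = (-1.2837, 0.0172).
Then the next iterate is (a, b)₁ = (1.7163, -1.4828).
Re-evaluating at (1.7163, -1.4828): F = (8.217899, -0.133243), so ‖F‖₂ = 8.2190.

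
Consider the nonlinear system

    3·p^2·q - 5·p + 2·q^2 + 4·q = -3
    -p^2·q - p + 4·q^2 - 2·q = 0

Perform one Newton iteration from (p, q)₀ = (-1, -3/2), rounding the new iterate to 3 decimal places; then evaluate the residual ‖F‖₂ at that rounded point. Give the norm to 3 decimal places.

8.708

At (-1, -3/2): F = (2.000, 14.500).
Jacobian J = [[6·p·q - 5, 3·p^2 + 4·q + 4], [-2·p·q - 1, -p^2 + 8·q - 2]].
At the point, J = [[4.000, 1.000], [-4.000, -15.000]] (det J = -56.000).
Solving J·Δ = −F gives Δ = (-0.795, 1.179).
Then the next iterate is (p, q)₁ = (-1.795, -0.321).
Re-evaluating at (-1.795, -0.321): F = (7.79427, 3.88343), so ‖F‖₂ = 8.708.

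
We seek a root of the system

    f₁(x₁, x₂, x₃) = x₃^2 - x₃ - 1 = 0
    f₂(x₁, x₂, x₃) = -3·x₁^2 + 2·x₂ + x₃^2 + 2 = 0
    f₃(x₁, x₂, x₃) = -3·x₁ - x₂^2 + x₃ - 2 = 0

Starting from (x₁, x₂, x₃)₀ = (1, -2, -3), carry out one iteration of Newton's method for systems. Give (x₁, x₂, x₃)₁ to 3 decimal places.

At (1, -2, -3): F = (11.000, 4.000, -12.000).
Jacobian J = [[0, 0, 2·x₃ - 1], [-6·x₁, 2, 2·x₃], [-3, -2·x₂, 1]].
At the point, J = [[0.000, 0.000, -7.000], [-6.000, 2.000, -6.000], [-3.000, 4.000, 1.000]] (det J = 126.000).
Solving J·Δ = −F gives Δ = (-0.048, 2.571, 1.571).
Then the next iterate is (x₁, x₂, x₃)₁ = (0.952, 0.571, -1.429).

(0.952, 0.571, -1.429)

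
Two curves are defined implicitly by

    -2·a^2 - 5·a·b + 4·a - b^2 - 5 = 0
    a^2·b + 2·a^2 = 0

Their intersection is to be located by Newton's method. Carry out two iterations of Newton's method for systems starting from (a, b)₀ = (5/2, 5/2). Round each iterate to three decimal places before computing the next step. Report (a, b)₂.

(1.078, 0.081)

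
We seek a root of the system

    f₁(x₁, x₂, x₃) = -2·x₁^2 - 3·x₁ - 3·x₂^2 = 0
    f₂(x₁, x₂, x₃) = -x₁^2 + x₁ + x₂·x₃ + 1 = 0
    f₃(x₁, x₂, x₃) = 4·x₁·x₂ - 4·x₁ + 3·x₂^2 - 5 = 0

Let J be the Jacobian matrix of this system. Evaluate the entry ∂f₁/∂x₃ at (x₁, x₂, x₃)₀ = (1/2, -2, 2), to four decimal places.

0.0000

∂f₁/∂x₃ = 0.
At (1/2, -2, 2) this is 0.0000.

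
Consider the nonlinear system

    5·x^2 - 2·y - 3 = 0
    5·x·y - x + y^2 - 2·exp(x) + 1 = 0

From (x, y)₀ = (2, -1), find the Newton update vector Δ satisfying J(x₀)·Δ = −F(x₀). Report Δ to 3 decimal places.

(-0.865, 0.851)

At (2, -1): F = (19.000, -24.77811).
Jacobian J = [[10·x, -2], [5·y - 2·exp(x) - 1, 5·x + 2·y]].
At the point, J = [[20.000, -2.000], [-20.77811, 8.000]] (det J = 118.44378).
Solving J·Δ = −F gives Δ = (-0.865, 0.851).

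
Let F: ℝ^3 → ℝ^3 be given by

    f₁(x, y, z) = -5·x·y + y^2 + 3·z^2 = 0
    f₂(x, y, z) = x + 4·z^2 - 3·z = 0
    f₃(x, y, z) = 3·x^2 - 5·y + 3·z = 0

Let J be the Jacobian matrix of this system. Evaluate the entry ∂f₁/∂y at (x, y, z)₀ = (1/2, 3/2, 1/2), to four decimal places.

0.5000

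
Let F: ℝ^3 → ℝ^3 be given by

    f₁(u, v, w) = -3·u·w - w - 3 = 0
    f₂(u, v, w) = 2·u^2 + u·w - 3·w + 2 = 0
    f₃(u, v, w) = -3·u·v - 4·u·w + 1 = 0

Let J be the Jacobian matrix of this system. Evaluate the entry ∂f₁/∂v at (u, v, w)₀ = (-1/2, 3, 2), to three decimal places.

∂f₁/∂v = 0.
At (-1/2, 3, 2) this is 0.000.

0.000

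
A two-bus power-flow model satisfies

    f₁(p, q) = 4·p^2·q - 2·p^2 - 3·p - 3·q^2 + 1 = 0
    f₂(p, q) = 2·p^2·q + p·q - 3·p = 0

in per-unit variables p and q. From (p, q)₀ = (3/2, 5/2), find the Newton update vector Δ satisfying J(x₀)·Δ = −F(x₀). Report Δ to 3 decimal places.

(-0.176, -1.325)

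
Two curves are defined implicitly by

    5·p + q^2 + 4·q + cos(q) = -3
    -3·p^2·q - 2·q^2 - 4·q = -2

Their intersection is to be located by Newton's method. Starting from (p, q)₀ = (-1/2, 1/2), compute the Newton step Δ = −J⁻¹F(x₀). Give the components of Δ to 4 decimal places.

At (-1/2, 1/2): F = (3.627583, -0.8750).
Jacobian J = [[5, 2·q - sin(q) + 4], [-6·p·q, -3·p^2 - 4·q - 4]].
At the point, J = [[5.0000, 4.520574], [1.5000, -6.7500]] (det J = -40.530862).
Solving J·Δ = −F gives Δ = (-0.5065, -0.2422).

(-0.5065, -0.2422)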